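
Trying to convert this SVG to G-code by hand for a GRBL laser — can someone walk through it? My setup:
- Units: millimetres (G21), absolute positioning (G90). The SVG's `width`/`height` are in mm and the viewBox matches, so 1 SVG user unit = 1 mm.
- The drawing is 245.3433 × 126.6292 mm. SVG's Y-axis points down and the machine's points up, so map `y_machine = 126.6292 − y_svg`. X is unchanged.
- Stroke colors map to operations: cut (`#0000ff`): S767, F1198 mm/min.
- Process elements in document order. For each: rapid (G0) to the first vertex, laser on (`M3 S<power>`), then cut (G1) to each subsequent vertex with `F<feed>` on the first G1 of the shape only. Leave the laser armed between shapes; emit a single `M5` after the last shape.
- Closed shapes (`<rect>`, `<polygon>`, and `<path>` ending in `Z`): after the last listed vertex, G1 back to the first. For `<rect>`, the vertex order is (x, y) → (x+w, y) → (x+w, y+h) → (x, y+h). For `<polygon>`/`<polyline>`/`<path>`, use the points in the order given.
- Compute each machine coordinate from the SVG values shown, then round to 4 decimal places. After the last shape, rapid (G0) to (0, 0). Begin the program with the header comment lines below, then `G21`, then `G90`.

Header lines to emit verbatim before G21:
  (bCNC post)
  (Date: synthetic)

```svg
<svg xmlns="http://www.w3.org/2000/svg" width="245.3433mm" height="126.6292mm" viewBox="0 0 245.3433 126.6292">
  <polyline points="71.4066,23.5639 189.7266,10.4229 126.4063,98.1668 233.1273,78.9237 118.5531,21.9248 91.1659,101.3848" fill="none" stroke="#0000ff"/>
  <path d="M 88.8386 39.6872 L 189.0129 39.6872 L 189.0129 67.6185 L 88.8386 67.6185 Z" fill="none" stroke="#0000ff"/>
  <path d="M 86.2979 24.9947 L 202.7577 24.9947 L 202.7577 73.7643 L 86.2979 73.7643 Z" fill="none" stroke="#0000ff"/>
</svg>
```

viewBox `0 0 245.3433 126.6292` with mm width/height → 1 unit = 1 mm. Flip: y_m = 126.6292 − y_svg.

**Shape 1** — `<polyline>` open polyline, stroke `#0000ff` → cut (S767, F1198). Machine vertices: (71.4066,103.0653) → (189.7266,116.2063) → (126.4063,28.4624) → (233.1273,47.7055) → (118.5531,104.7044) → (91.1659,25.2444). Open path.

**Shape 2** — `<path>` rectangle, stroke `#0000ff` → cut (S767, F1198). Machine vertices: (88.8386,86.9420) → (189.0129,86.9420) → (189.0129,59.0107) → (88.8386,59.0107) → (88.8386,86.9420). Closed: final G1 returns to the first vertex.

**Shape 3** — `<path>` rectangle, stroke `#0000ff` → cut (S767, F1198). Machine vertices: (86.2979,101.6345) → (202.7577,101.6345) → (202.7577,52.8649) → (86.2979,52.8649) → (86.2979,101.6345). Closed: final G1 returns to the first vertex.

(bCNC post)
(Date: synthetic)
G21
G90
G0 X71.4066 Y103.0653
M3 S767
G1 X189.7266 Y116.2063 F1198
G1 X126.4063 Y28.4624
G1 X233.1273 Y47.7055
G1 X118.5531 Y104.7044
G1 X91.1659 Y25.2444
G0 X88.8386 Y86.9420
M3 S767
G1 X189.0129 Y86.9420 F1198
G1 X189.0129 Y59.0107
G1 X88.8386 Y59.0107
G1 X88.8386 Y86.9420
G0 X86.2979 Y101.6345
M3 S767
G1 X202.7577 Y101.6345 F1198
G1 X202.7577 Y52.8649
G1 X86.2979 Y52.8649
G1 X86.2979 Y101.6345
M5
G0 X0.0000 Y0.0000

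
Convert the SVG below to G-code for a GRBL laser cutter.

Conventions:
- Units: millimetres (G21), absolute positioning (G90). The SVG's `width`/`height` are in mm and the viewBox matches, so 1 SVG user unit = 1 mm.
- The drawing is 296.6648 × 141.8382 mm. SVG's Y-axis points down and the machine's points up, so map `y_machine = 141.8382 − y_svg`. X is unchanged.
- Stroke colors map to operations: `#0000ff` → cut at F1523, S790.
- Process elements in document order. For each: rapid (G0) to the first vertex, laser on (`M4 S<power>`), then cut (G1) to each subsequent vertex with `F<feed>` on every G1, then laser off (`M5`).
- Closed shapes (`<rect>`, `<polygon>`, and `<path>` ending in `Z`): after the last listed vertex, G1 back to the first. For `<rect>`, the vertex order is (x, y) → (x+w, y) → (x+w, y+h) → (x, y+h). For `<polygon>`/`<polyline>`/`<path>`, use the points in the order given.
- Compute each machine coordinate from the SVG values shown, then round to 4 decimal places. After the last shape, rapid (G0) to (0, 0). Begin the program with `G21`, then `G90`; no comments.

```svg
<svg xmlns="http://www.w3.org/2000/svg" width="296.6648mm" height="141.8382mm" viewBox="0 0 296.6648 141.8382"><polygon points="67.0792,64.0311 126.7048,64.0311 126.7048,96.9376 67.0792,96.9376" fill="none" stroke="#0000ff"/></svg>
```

G21
G90
G0 X67.0792 Y77.8071
M4 S790
G1 X126.7048 Y77.8071 F1523
G1 X126.7048 Y44.9006 F1523
G1 X67.0792 Y44.9006 F1523
G1 X67.0792 Y77.8071 F1523
M5
G0 X0.0000 Y0.0000

viewBox `0 0 296.6648 141.8382` with mm width/height → 1 unit = 1 mm. Flip: y_m = 141.8382 − y_svg.

**Shape 1** — `<polygon>` rectangle, stroke `#0000ff` → cut (S790, F1523). Machine vertices: (67.0792,77.8071) → (126.7048,77.8071) → (126.7048,44.9006) → (67.0792,44.9006) → (67.0792,77.8071). Closed: final G1 returns to the first vertex.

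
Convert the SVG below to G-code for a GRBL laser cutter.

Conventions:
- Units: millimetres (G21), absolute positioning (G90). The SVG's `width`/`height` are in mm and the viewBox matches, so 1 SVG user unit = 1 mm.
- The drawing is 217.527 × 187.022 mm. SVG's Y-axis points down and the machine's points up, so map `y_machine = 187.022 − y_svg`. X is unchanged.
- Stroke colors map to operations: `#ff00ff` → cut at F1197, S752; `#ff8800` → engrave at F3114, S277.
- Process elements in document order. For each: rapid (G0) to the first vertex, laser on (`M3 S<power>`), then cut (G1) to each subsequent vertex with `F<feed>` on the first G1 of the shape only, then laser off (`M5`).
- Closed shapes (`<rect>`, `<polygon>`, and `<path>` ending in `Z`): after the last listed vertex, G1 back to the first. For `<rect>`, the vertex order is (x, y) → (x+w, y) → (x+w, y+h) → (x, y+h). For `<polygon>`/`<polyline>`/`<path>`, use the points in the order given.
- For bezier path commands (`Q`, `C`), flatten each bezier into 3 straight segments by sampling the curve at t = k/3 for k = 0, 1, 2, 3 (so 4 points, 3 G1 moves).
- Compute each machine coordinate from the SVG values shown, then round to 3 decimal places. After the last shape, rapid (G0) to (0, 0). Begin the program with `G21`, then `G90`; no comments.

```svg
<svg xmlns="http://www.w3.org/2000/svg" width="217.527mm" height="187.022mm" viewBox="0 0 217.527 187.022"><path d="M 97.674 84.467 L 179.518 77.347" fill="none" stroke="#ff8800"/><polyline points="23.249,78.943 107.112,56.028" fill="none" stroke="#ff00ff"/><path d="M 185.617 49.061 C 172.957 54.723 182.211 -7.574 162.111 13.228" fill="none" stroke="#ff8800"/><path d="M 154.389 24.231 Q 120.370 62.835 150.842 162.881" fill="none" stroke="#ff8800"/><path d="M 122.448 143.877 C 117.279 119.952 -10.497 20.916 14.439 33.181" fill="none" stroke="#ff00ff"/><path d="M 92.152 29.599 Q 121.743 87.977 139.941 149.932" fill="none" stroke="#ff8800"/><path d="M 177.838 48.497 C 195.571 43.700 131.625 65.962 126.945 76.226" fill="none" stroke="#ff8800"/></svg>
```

1 u = 1 mm; y_m = 187.022 − y.

[1] `<path>` line segment, #ff8800→engrave S277 F3114: (97.674,102.555) → (179.518,109.675)

[2] `<polyline>` line segment, #ff00ff→cut S752 F1197: (23.249,108.079) → (107.112,130.994)

[3] `<path>` cubic bezier, #ff8800→engrave S277 F3114: (185.617,137.961) → (178.363,149.357) → (174.325,172.491) → (162.111,173.794)

[4] `<path>` quadratic bezier, #ff8800→engrave S277 F3114: (154.389,162.791) → (138.875,130.228) → (137.693,84.011) → (150.842,24.141)

[5] `<path>` cubic bezier, #ff00ff→cut S752 F1197: (122.448,43.145) → (86.607,85.203) → (30.210,135.910) → (14.439,153.841)

[6] `<path>` quadratic bezier, #ff8800→engrave S277 F3114: (92.152,157.423) → (110.613,118.107) → (126.543,77.996) → (139.941,37.090)

[7] `<path>` cubic bezier, #ff8800→engrave S277 F3114: (177.838,138.525) → (173.565,135.749) → (146.160,123.613) → (126.945,110.796)

G21
G90
G0 X97.674 Y102.555
M3 S277
G1 X179.518 Y109.675 F3114
M5
G0 X23.249 Y108.079
M3 S752
G1 X107.112 Y130.994 F1197
M5
G0 X185.617 Y137.961
M3 S277
G1 X178.363 Y149.357 F3114
G1 X174.325 Y172.491
G1 X162.111 Y173.794
M5
G0 X154.389 Y162.791
M3 S277
G1 X138.875 Y130.228 F3114
G1 X137.693 Y84.011
G1 X150.842 Y24.141
M5
G0 X122.448 Y43.145
M3 S752
G1 X86.607 Y85.203 F1197
G1 X30.210 Y135.910
G1 X14.439 Y153.841
M5
G0 X92.152 Y157.423
M3 S277
G1 X110.613 Y118.107 F3114
G1 X126.543 Y77.996
G1 X139.941 Y37.090
M5
G0 X177.838 Y138.525
M3 S277
G1 X173.565 Y135.749 F3114
G1 X146.160 Y123.613
G1 X126.945 Y110.796
M5
G0 X0.000 Y0.000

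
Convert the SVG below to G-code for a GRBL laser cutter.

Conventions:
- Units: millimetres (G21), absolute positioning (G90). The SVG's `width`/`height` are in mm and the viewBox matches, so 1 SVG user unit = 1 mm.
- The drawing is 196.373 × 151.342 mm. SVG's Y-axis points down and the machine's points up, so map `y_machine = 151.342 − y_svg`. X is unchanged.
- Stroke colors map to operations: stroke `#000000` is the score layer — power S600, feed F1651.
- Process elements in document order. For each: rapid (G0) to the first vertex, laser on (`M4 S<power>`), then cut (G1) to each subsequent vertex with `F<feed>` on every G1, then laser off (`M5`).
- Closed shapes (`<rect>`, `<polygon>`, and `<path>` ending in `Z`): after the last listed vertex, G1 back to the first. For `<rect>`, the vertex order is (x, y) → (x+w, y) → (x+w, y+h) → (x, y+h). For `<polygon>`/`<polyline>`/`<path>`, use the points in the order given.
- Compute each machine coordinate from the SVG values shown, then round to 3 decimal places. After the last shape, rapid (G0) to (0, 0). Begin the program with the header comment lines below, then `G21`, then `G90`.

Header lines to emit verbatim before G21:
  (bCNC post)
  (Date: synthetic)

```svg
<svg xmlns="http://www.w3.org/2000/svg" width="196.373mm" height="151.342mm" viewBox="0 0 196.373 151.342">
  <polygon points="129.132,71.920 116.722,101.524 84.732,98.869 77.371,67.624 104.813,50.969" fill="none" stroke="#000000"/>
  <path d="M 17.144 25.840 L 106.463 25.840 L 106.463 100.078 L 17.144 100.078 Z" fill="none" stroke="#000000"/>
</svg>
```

Since the viewBox matches the mm dimensions, user units are millimetres directly. The only transform is the Y-flip y_m = 151.342 − y_svg.

Shape 1 is a regular polygon drawn with `<polygon>`. Its stroke #000000 means score at S600, F1651. After flipping Y the toolpath is (129.132,79.422) → (116.722,49.818) → (84.732,52.473) → (77.371,83.718) → (104.813,100.373) → (129.132,79.422), returning to the start.

Shape 2 is a rectangle drawn with `<path>`. Its stroke #000000 means score at S600, F1651. After flipping Y the toolpath is (17.144,125.502) → (106.463,125.502) → (106.463,51.264) → (17.144,51.264) → (17.144,125.502), returning to the start.

(bCNC post)
(Date: synthetic)
G21
G90
G0 X129.132 Y79.422
M4 S600
G1 X116.722 Y49.818 F1651
G1 X84.732 Y52.473 F1651
G1 X77.371 Y83.718 F1651
G1 X104.813 Y100.373 F1651
G1 X129.132 Y79.422 F1651
M5
G0 X17.144 Y125.502
M4 S600
G1 X106.463 Y125.502 F1651
G1 X106.463 Y51.264 F1651
G1 X17.144 Y51.264 F1651
G1 X17.144 Y125.502 F1651
M5
G0 X0.000 Y0.000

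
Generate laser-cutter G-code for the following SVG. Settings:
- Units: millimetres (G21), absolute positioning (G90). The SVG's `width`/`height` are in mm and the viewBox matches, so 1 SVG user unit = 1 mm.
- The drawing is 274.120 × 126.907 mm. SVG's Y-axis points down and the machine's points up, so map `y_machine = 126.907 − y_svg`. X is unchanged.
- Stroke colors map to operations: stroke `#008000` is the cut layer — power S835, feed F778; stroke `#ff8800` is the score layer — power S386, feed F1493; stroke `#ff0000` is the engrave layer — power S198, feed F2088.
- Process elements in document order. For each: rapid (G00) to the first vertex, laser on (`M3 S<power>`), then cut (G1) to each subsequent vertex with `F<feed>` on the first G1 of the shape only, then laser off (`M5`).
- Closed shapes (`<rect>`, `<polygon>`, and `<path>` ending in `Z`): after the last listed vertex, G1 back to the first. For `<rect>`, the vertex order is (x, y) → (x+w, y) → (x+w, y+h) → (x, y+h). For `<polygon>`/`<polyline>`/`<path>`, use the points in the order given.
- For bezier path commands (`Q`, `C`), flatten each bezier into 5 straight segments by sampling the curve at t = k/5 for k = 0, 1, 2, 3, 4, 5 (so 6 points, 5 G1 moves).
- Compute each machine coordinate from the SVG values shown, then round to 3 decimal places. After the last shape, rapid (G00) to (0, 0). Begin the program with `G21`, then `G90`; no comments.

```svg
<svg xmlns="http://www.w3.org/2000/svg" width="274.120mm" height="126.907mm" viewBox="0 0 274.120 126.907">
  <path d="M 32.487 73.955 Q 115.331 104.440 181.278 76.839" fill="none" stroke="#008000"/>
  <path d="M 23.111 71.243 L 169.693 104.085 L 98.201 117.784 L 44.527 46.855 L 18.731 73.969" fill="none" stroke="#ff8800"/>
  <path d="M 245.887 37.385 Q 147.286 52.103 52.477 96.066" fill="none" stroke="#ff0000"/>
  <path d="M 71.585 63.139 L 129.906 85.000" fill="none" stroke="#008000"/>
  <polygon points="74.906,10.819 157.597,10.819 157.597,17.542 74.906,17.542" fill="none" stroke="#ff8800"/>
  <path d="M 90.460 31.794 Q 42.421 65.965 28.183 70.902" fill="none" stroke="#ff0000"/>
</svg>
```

viewBox `0 0 274.120 126.907` with mm width/height → 1 unit = 1 mm. Flip: y_m = 126.907 − y_svg.

**Shape 1** — `<path>` quadratic bezier, stroke `#008000` → cut (S835, F778). Control points (SVG): P0=(32.487,73.955), P1=(115.331,104.440), P2=(181.278,76.839); sampled at t=k/5. Machine vertices: (32.487,52.952) → (64.949,43.081) → (96.059,37.858) → (125.817,37.281) → (154.223,41.351) → (181.278,50.068). Open path.

**Shape 2** — `<path>` open polyline, stroke `#ff8800` → score (S386, F1493). Machine vertices: (23.111,55.664) → (169.693,22.822) → (98.201,9.123) → (44.527,80.052) → (18.731,52.938). Open path.

**Shape 3** — `<path>` quadratic bezier, stroke `#ff0000` → engrave (S198, F2088). Control points (SVG): P0=(245.887,37.385), P1=(147.286,52.103), P2=(52.477,96.066); sampled at t=k/5. Machine vertices: (245.887,89.522) → (206.598,82.465) → (167.613,73.068) → (128.931,61.332) → (90.552,47.256) → (52.477,30.841). Open path.

**Shape 4** — `<path>` line segment, stroke `#008000` → cut (S835, F778). Machine vertices: (71.585,63.768) → (129.906,41.907). Open path.

**Shape 5** — `<polygon>` rectangle, stroke `#ff8800` → score (S386, F1493). Machine vertices: (74.906,116.088) → (157.597,116.088) → (157.597,109.365) → (74.906,109.365) → (74.906,116.088). Closed: final G1 returns to the first vertex.

**Shape 6** — `<path>` quadratic bezier, stroke `#ff0000` → engrave (S198, F2088). Control points (SVG): P0=(90.460,31.794), P1=(42.421,65.965), P2=(28.183,70.902); sampled at t=k/5. Machine vertices: (90.460,95.113) → (72.596,82.614) → (57.437,72.454) → (44.982,64.632) → (35.230,59.149) → (28.183,56.005). Open path.

G21
G90
G00 X32.487 Y52.952
M3 S835
G1 X64.949 Y43.081 F778
G1 X96.059 Y37.858
G1 X125.817 Y37.281
G1 X154.223 Y41.351
G1 X181.278 Y50.068
M5
G00 X23.111 Y55.664
M3 S386
G1 X169.693 Y22.822 F1493
G1 X98.201 Y9.123
G1 X44.527 Y80.052
G1 X18.731 Y52.938
M5
G00 X245.887 Y89.522
M3 S198
G1 X206.598 Y82.465 F2088
G1 X167.613 Y73.068
G1 X128.931 Y61.332
G1 X90.552 Y47.256
G1 X52.477 Y30.841
M5
G00 X71.585 Y63.768
M3 S835
G1 X129.906 Y41.907 F778
M5
G00 X74.906 Y116.088
M3 S386
G1 X157.597 Y116.088 F1493
G1 X157.597 Y109.365
G1 X74.906 Y109.365
G1 X74.906 Y116.088
M5
G00 X90.460 Y95.113
M3 S198
G1 X72.596 Y82.614 F2088
G1 X57.437 Y72.454
G1 X44.982 Y64.632
G1 X35.230 Y59.149
G1 X28.183 Y56.005
M5
G00 X0.000 Y0.000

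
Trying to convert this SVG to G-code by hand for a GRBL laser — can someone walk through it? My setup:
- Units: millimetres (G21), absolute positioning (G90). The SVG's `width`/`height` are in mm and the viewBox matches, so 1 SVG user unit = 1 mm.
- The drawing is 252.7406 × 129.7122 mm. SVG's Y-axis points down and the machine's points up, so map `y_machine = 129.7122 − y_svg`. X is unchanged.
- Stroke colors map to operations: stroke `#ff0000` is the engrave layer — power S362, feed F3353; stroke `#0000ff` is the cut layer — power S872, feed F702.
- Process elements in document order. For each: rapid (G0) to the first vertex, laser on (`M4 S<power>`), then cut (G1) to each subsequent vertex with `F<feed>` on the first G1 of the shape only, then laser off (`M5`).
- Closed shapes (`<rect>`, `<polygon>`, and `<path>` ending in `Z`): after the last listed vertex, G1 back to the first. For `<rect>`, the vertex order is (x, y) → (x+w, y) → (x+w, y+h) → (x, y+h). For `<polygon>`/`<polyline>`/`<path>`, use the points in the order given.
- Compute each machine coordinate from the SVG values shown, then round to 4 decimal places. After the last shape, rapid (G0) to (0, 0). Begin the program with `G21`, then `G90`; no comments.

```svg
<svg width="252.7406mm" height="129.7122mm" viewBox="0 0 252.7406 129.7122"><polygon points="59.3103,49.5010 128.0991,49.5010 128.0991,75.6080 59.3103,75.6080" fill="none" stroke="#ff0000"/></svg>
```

viewBox `0 0 252.7406 129.7122` with mm width/height → 1 unit = 1 mm. Flip: y_m = 129.7122 − y_svg.

**Shape 1** — `<polygon>` rectangle, stroke `#ff0000` → engrave (S362, F3353). Machine vertices: (59.3103,80.2112) → (128.0991,80.2112) → (128.0991,54.1042) → (59.3103,54.1042) → (59.3103,80.2112). Closed: final G1 returns to the first vertex.

G21
G90
G0 X59.3103 Y80.2112
M4 S362
G1 X128.0991 Y80.2112 F3353
G1 X128.0991 Y54.1042
G1 X59.3103 Y54.1042
G1 X59.3103 Y80.2112
M5
G0 X0.0000 Y0.0000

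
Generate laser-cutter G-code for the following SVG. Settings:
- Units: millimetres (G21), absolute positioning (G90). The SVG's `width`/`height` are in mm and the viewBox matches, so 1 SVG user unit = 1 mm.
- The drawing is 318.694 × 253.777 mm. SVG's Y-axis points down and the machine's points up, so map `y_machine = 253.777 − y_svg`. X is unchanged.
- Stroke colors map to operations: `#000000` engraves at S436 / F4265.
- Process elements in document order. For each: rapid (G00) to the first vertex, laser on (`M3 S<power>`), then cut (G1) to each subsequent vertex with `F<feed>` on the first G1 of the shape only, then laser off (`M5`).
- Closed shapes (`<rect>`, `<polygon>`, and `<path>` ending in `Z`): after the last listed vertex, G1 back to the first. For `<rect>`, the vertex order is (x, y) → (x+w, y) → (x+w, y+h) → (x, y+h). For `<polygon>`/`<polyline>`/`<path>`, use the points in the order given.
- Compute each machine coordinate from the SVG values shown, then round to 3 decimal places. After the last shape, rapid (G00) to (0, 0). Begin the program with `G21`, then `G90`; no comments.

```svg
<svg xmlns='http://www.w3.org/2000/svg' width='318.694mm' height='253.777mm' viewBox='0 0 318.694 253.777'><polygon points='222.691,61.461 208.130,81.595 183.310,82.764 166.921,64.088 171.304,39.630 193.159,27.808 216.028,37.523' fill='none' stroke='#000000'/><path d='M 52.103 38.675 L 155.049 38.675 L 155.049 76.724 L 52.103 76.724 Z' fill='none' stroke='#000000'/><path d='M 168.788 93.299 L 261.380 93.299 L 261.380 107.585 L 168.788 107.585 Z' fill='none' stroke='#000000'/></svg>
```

G21
G90
G00 X222.691 Y192.316
M3 S436
G1 X208.130 Y172.182 F4265
G1 X183.310 Y171.013
G1 X166.921 Y189.689
G1 X171.304 Y214.147
G1 X193.159 Y225.969
G1 X216.028 Y216.254
G1 X222.691 Y192.316
M5
G00 X52.103 Y215.102
M3 S436
G1 X155.049 Y215.102 F4265
G1 X155.049 Y177.053
G1 X52.103 Y177.053
G1 X52.103 Y215.102
M5
G00 X168.788 Y160.478
M3 S436
G1 X261.380 Y160.478 F4265
G1 X261.380 Y146.192
G1 X168.788 Y146.192
G1 X168.788 Y160.478
M5
G00 X0.000 Y0.000

Since the viewBox matches the mm dimensions, user units are millimetres directly. The only transform is the Y-flip y_m = 253.777 − y_svg.

Shape 1 is a regular polygon drawn with `<polygon>`. Its stroke #000000 means engrave at S436, F4265. After flipping Y the toolpath is (222.691,192.316) → (208.130,172.182) → (183.310,171.013) → (166.921,189.689) → (171.304,214.147) → (193.159,225.969) → (216.028,216.254) → (222.691,192.316), returning to the start.

Shape 2 is a rectangle drawn with `<path>`. Its stroke #000000 means engrave at S436, F4265. After flipping Y the toolpath is (52.103,215.102) → (155.049,215.102) → (155.049,177.053) → (52.103,177.053) → (52.103,215.102), returning to the start.

Shape 3 is a rectangle drawn with `<path>`. Its stroke #000000 means engrave at S436, F4265. After flipping Y the toolpath is (168.788,160.478) → (261.380,160.478) → (261.380,146.192) → (168.788,146.192) → (168.788,160.478), returning to the start.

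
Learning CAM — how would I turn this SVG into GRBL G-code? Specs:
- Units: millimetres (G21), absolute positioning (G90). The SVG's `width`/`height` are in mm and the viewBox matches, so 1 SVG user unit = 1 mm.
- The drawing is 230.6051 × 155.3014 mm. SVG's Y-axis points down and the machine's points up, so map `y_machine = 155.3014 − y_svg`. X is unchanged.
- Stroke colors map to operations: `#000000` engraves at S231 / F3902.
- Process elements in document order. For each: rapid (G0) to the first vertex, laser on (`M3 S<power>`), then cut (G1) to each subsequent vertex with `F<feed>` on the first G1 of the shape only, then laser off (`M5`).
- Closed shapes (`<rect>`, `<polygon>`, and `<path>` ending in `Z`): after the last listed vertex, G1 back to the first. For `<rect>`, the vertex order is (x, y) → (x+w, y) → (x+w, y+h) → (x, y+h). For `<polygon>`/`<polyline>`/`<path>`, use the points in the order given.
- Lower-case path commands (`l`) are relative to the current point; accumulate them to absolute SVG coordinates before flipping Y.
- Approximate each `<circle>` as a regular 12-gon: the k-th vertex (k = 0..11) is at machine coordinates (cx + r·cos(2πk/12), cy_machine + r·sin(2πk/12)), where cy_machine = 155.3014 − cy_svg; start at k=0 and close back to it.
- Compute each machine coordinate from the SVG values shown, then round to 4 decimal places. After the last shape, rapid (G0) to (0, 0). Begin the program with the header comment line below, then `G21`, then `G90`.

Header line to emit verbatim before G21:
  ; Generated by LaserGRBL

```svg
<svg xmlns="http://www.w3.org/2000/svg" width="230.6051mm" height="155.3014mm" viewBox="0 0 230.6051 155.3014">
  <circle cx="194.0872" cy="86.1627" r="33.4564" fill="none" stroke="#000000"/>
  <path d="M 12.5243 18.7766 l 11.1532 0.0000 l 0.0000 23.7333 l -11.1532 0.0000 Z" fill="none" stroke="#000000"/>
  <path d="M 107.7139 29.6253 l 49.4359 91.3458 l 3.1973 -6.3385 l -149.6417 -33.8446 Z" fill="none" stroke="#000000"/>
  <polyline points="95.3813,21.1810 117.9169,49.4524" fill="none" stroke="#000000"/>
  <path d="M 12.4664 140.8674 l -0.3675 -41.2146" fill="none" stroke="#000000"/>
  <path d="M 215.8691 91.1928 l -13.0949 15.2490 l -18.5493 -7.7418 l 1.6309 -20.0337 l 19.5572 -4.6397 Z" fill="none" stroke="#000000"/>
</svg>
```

1 u = 1 mm; y_m = 155.3014 − y.

[1] `<circle>` circle, #000000→engrave S231 F3902: (227.5436,69.1387) → (223.0613,85.8669) → (210.8154,98.1128) → (194.0872,102.5951) → (177.3590,98.1128) → (165.1131,85.8669) → (160.6308,69.1387) → (165.1131,52.4105) → (177.3590,40.1646) → (194.0872,35.6823) → (210.8154,40.1646) → (223.0613,52.4105) → (227.5436,69.1387) (closed)

[2] `<path>` rectangle, #000000→engrave S231 F3902: (12.5243,136.5248) → (23.6775,136.5248) → (23.6775,112.7915) → (12.5243,112.7915) → (12.5243,136.5248) (closed)

[3] `<path>` closed polygon, #000000→engrave S231 F3902: (107.7139,125.6761) → (157.1498,34.3303) → (160.3471,40.6688) → (10.7054,74.5134) → (107.7139,125.6761) (closed)

[4] `<polyline>` line segment, #000000→engrave S231 F3902: (95.3813,134.1204) → (117.9169,105.8490)

[5] `<path>` line segment, #000000→engrave S231 F3902: (12.4664,14.4340) → (12.0989,55.6486)

[6] `<path>` regular polygon, #000000→engrave S231 F3902: (215.8691,64.1086) → (202.7742,48.8596) → (184.2249,56.6014) → (185.8558,76.6351) → (205.4130,81.2748) → (215.8691,64.1086) (closed)

; Generated by LaserGRBL
G21
G90
G0 X227.5436 Y69.1387
M3 S231
G1 X223.0613 Y85.8669 F3902
G1 X210.8154 Y98.1128
G1 X194.0872 Y102.5951
G1 X177.3590 Y98.1128
G1 X165.1131 Y85.8669
G1 X160.6308 Y69.1387
G1 X165.1131 Y52.4105
G1 X177.3590 Y40.1646
G1 X194.0872 Y35.6823
G1 X210.8154 Y40.1646
G1 X223.0613 Y52.4105
G1 X227.5436 Y69.1387
M5
G0 X12.5243 Y136.5248
M3 S231
G1 X23.6775 Y136.5248 F3902
G1 X23.6775 Y112.7915
G1 X12.5243 Y112.7915
G1 X12.5243 Y136.5248
M5
G0 X107.7139 Y125.6761
M3 S231
G1 X157.1498 Y34.3303 F3902
G1 X160.3471 Y40.6688
G1 X10.7054 Y74.5134
G1 X107.7139 Y125.6761
M5
G0 X95.3813 Y134.1204
M3 S231
G1 X117.9169 Y105.8490 F3902
M5
G0 X12.4664 Y14.4340
M3 S231
G1 X12.0989 Y55.6486 F3902
M5
G0 X215.8691 Y64.1086
M3 S231
G1 X202.7742 Y48.8596 F3902
G1 X184.2249 Y56.6014
G1 X185.8558 Y76.6351
G1 X205.4130 Y81.2748
G1 X215.8691 Y64.1086
M5
G0 X0.0000 Y0.0000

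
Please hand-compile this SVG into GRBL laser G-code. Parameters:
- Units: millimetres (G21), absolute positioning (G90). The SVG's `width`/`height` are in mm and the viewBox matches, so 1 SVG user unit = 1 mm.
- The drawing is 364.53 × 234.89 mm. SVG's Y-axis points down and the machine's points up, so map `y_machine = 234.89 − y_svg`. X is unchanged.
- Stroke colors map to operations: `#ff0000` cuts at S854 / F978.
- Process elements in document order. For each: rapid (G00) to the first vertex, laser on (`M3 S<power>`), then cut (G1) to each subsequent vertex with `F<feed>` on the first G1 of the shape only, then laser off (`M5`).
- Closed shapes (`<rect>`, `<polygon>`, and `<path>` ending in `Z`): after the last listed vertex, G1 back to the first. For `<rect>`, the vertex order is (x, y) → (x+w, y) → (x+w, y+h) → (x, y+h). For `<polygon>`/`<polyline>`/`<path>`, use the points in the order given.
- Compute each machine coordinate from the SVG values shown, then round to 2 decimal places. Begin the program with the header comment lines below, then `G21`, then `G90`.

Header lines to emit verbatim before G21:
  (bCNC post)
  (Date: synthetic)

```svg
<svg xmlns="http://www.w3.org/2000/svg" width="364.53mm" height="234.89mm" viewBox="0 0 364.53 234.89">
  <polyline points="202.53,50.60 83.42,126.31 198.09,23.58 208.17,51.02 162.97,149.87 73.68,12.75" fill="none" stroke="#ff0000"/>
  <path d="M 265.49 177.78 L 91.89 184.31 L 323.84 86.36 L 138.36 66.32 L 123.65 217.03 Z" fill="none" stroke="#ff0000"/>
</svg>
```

Since the viewBox matches the mm dimensions, user units are millimetres directly. The only transform is the Y-flip y_m = 234.89 − y_svg.

Shape 1 is a open polyline drawn with `<polyline>`. Its stroke #ff0000 means cut at S854, F978. After flipping Y the toolpath is (202.53,184.29) → (83.42,108.58) → (198.09,211.31) → (208.17,183.87) → (162.97,85.02) → (73.68,222.14).

Shape 2 is a closed polygon drawn with `<path>`. Its stroke #ff0000 means cut at S854, F978. After flipping Y the toolpath is (265.49,57.11) → (91.89,50.58) → (323.84,148.53) → (138.36,168.57) → (123.65,17.86) → (265.49,57.11), returning to the start.

(bCNC post)
(Date: synthetic)
G21
G90
G00 X202.53 Y184.29
M3 S854
G1 X83.42 Y108.58 F978
G1 X198.09 Y211.31
G1 X208.17 Y183.87
G1 X162.97 Y85.02
G1 X73.68 Y222.14
M5
G00 X265.49 Y57.11
M3 S854
G1 X91.89 Y50.58 F978
G1 X323.84 Y148.53
G1 X138.36 Y168.57
G1 X123.65 Y17.86
G1 X265.49 Y57.11
M5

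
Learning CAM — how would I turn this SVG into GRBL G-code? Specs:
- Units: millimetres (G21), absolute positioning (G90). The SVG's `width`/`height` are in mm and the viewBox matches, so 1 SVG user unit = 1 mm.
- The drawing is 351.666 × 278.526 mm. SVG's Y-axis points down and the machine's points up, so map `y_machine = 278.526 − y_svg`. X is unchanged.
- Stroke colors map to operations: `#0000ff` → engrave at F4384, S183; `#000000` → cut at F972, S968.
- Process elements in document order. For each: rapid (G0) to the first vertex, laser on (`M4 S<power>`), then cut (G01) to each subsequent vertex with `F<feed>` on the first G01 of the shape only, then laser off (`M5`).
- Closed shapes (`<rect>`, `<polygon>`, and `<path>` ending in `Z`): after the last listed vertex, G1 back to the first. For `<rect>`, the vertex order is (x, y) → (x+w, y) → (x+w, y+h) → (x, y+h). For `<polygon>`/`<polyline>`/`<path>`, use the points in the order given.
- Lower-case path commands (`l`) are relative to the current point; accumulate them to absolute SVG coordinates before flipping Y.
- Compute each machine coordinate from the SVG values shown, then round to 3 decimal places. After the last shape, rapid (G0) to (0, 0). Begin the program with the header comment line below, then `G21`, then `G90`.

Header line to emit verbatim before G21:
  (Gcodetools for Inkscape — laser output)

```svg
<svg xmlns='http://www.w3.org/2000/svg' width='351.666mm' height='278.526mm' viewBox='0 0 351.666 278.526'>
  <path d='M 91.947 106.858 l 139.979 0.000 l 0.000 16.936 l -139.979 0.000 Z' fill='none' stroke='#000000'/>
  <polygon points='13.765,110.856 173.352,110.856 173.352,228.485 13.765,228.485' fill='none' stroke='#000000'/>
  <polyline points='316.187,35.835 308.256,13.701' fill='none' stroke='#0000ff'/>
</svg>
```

(Gcodetools for Inkscape — laser output)
G21
G90
G0 X91.947 Y171.668
M4 S968
G01 X231.926 Y171.668 F972
G01 X231.926 Y154.732
G01 X91.947 Y154.732
G01 X91.947 Y171.668
M5
G0 X13.765 Y167.670
M4 S968
G01 X173.352 Y167.670 F972
G01 X173.352 Y50.041
G01 X13.765 Y50.041
G01 X13.765 Y167.670
M5
G0 X316.187 Y242.691
M4 S183
G01 X308.256 Y264.825 F4384
M5
G0 X0.000 Y0.000

Since the viewBox matches the mm dimensions, user units are millimetres directly. The only transform is the Y-flip y_m = 278.526 − y_svg.

Shape 1 is a rectangle drawn with `<path>`. Its stroke #000000 means cut at S968, F972. After flipping Y the toolpath is (91.947,171.668) → (231.926,171.668) → (231.926,154.732) → (91.947,154.732) → (91.947,171.668), returning to the start.

Shape 2 is a rectangle drawn with `<polygon>`. Its stroke #000000 means cut at S968, F972. After flipping Y the toolpath is (13.765,167.670) → (173.352,167.670) → (173.352,50.041) → (13.765,50.041) → (13.765,167.670), returning to the start.

Shape 3 is a line segment drawn with `<polyline>`. Its stroke #0000ff means engrave at S183, F4384. After flipping Y the toolpath is (316.187,242.691) → (308.256,264.825).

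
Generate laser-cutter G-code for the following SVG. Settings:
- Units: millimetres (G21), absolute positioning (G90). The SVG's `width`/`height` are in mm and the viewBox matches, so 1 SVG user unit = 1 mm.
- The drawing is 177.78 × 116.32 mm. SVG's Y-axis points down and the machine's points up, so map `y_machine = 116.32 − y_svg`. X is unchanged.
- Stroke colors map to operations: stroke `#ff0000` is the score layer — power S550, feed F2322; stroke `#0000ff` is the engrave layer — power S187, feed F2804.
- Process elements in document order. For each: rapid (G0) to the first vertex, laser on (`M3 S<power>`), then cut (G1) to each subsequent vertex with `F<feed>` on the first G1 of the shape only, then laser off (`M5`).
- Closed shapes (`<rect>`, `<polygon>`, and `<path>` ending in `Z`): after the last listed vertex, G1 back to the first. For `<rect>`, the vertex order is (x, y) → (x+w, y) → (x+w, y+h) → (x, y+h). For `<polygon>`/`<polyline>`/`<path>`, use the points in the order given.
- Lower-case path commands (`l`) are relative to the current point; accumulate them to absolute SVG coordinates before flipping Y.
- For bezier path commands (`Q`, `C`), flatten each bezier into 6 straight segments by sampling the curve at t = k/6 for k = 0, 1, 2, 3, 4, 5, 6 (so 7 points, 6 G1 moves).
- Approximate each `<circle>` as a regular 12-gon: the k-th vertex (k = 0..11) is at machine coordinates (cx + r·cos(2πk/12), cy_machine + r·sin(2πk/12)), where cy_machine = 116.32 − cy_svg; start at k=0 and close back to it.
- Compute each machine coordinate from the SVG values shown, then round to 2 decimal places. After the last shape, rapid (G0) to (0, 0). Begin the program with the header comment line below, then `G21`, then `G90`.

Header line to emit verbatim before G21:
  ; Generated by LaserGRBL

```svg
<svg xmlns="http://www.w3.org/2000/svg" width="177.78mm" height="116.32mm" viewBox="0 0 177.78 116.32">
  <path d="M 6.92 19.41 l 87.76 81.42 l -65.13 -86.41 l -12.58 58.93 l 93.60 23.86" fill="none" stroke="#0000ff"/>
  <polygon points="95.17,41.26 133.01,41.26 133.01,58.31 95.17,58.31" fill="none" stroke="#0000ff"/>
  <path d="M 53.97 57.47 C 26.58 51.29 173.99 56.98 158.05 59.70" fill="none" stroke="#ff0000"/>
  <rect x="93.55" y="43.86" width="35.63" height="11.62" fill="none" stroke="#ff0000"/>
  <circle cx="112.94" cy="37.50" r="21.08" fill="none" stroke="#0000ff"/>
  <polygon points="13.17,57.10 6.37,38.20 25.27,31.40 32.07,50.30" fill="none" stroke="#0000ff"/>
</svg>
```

Since the viewBox matches the mm dimensions, user units are millimetres directly. The only transform is the Y-flip y_m = 116.32 − y_svg.

Shape 1 is a open polyline drawn with `<path>`. Its stroke #0000ff means engrave at S187, F2804. After flipping Y the toolpath is (6.92,96.91) → (94.68,15.49) → (29.55,101.90) → (16.97,42.97) → (110.57,19.11).

Shape 2 is a rectangle drawn with `<polygon>`. Its stroke #0000ff means engrave at S187, F2804. After flipping Y the toolpath is (95.17,75.06) → (133.01,75.06) → (133.01,58.01) → (95.17,58.01) → (95.17,75.06), returning to the start.

Shape 3 is a cubic bezier drawn with `<path>`. Its stroke #ff0000 means score at S550, F2322. After flipping Y the toolpath is (53.97,58.85) → (53.28,61.02) → (72.32,61.62) → (101.72,61.07) → (132.06,59.78) → (153.97,58.16) → (158.05,56.62).

Shape 4 is a rectangle drawn with `<rect>`. Its stroke #ff0000 means score at S550, F2322. After flipping Y the toolpath is (93.55,72.46) → (129.18,72.46) → (129.18,60.84) → (93.55,60.84) → (93.55,72.46), returning to the start.

Shape 5 is a circle drawn with `<circle>`. Its stroke #0000ff means engrave at S187, F2804. After flipping Y the toolpath is (134.02,78.82) → (131.20,89.36) → (123.48,97.08) → (112.94,99.90) → (102.40,97.08) → (94.68,89.36) → (91.86,78.82) → (94.68,68.28) → (102.40,60.56) → (112.94,57.74) → (123.48,60.56) → (131.20,68.28) → (134.02,78.82), returning to the start.

Shape 6 is a regular polygon drawn with `<polygon>`. Its stroke #0000ff means engrave at S187, F2804. After flipping Y the toolpath is (13.17,59.22) → (6.37,78.12) → (25.27,84.92) → (32.07,66.02) → (13.17,59.22), returning to the start.

; Generated by LaserGRBL
G21
G90
G0 X6.92 Y96.91
M3 S187
G1 X94.68 Y15.49 F2804
G1 X29.55 Y101.90
G1 X16.97 Y42.97
G1 X110.57 Y19.11
M5
G0 X95.17 Y75.06
M3 S187
G1 X133.01 Y75.06 F2804
G1 X133.01 Y58.01
G1 X95.17 Y58.01
G1 X95.17 Y75.06
M5
G0 X53.97 Y58.85
M3 S550
G1 X53.28 Y61.02 F2322
G1 X72.32 Y61.62
G1 X101.72 Y61.07
G1 X132.06 Y59.78
G1 X153.97 Y58.16
G1 X158.05 Y56.62
M5
G0 X93.55 Y72.46
M3 S550
G1 X129.18 Y72.46 F2322
G1 X129.18 Y60.84
G1 X93.55 Y60.84
G1 X93.55 Y72.46
M5
G0 X134.02 Y78.82
M3 S187
G1 X131.20 Y89.36 F2804
G1 X123.48 Y97.08
G1 X112.94 Y99.90
G1 X102.40 Y97.08
G1 X94.68 Y89.36
G1 X91.86 Y78.82
G1 X94.68 Y68.28
G1 X102.40 Y60.56
G1 X112.94 Y57.74
G1 X123.48 Y60.56
G1 X131.20 Y68.28
G1 X134.02 Y78.82
M5
G0 X13.17 Y59.22
M3 S187
G1 X6.37 Y78.12 F2804
G1 X25.27 Y84.92
G1 X32.07 Y66.02
G1 X13.17 Y59.22
M5
G0 X0.00 Y0.00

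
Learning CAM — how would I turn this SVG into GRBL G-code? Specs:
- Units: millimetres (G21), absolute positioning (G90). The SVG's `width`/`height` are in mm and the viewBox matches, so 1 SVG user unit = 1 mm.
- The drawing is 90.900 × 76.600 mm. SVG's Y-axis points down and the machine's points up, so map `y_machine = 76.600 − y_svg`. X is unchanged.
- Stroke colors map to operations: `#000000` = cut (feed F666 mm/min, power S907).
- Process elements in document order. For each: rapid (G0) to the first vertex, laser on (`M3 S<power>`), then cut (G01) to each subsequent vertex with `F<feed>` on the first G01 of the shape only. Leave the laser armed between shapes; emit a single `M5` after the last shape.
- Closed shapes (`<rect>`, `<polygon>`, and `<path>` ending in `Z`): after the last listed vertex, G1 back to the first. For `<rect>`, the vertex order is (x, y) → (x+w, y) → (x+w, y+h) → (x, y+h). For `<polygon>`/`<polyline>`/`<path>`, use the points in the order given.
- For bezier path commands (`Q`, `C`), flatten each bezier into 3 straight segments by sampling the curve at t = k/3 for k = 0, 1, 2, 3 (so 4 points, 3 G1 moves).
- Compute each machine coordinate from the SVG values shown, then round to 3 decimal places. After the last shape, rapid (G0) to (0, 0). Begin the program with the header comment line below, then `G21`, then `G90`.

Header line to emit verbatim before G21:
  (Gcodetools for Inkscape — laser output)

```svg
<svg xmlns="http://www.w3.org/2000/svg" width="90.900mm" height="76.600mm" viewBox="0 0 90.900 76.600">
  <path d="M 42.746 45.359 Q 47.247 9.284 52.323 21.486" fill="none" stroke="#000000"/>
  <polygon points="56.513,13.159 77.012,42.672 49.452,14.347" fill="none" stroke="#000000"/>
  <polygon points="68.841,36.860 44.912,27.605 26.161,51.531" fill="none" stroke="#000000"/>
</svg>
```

(Gcodetools for Inkscape — laser output)
G21
G90
G0 X42.746 Y31.241
M3 S907
G01 X45.811 Y49.927 F666
G01 X49.003 Y57.885
G01 X52.323 Y55.114
G0 X56.513 Y63.441
M3 S907
G01 X77.012 Y33.928 F666
G01 X49.452 Y62.253
G01 X56.513 Y63.441
G0 X68.841 Y39.740
M3 S907
G01 X44.912 Y48.995 F666
G01 X26.161 Y25.069
G01 X68.841 Y39.740
M5
G0 X0.000 Y0.000

1 u = 1 mm; y_m = 76.600 − y.

[1] `<path>` quadratic bezier, #000000→cut S907 F666: (42.746,31.241) → (45.811,49.927) → (49.003,57.885) → (52.323,55.114)

[2] `<polygon>` closed polygon, #000000→cut S907 F666: (56.513,63.441) → (77.012,33.928) → (49.452,62.253) → (56.513,63.441) (closed)

[3] `<polygon>` closed polygon, #000000→cut S907 F666: (68.841,39.740) → (44.912,48.995) → (26.161,25.069) → (68.841,39.740) (closed)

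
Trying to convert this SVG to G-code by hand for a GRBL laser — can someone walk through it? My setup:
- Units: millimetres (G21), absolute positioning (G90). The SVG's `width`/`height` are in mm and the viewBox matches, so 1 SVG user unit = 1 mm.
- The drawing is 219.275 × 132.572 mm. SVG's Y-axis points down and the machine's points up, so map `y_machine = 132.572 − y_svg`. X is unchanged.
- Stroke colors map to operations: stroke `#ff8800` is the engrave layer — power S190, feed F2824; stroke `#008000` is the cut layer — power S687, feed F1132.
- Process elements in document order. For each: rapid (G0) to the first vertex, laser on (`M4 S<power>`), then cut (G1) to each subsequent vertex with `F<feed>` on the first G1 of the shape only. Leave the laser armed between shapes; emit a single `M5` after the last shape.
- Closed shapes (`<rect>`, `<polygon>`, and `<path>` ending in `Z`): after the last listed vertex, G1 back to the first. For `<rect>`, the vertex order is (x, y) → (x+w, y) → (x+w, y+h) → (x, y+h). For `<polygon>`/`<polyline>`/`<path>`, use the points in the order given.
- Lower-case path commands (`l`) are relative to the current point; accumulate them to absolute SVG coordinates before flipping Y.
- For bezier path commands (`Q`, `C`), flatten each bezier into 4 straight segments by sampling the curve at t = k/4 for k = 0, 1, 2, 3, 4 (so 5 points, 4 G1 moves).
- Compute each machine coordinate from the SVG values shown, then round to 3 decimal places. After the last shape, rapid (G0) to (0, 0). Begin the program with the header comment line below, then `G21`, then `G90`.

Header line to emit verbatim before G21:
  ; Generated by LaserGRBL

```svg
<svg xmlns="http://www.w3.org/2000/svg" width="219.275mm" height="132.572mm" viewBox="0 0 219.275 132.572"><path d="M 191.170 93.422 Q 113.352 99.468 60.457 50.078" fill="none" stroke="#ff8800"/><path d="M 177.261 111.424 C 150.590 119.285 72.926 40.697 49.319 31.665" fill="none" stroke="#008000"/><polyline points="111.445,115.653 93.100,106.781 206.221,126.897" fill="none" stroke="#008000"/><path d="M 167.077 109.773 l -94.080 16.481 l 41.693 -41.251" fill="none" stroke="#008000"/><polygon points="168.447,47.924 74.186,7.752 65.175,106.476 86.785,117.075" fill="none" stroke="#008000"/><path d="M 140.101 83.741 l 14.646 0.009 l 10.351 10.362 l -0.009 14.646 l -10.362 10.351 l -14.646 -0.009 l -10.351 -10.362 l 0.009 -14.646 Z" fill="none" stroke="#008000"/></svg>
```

; Generated by LaserGRBL
G21
G90
G0 X191.170 Y39.150
M4 S190
G1 X153.819 Y39.592 F2824
G1 X119.583 Y46.963
G1 X88.462 Y61.264
G1 X60.457 Y82.494
G0 X177.261 Y21.148
M4 S687
G1 X149.338 Y29.024 F1132
G1 X112.141 Y54.693
G1 X75.519 Y83.529
G1 X49.319 Y100.907
G0 X111.445 Y16.919
M4 S687
G1 X93.100 Y25.791 F1132
G1 X206.221 Y5.675
G0 X167.077 Y22.799
M4 S687
G1 X72.997 Y6.318 F1132
G1 X114.690 Y47.569
G0 X168.447 Y84.648
M4 S687
G1 X74.186 Y124.820 F1132
G1 X65.175 Y26.096
G1 X86.785 Y15.497
G1 X168.447 Y84.648
G0 X140.101 Y48.831
M4 S687
G1 X154.747 Y48.822 F1132
G1 X165.098 Y38.460
G1 X165.089 Y23.814
G1 X154.727 Y13.463
G1 X140.081 Y13.472
G1 X129.730 Y23.834
G1 X129.739 Y38.480
G1 X140.101 Y48.831
M5
G0 X0.000 Y0.000

Since the viewBox matches the mm dimensions, user units are millimetres directly. The only transform is the Y-flip y_m = 132.572 − y_svg.

Shape 1 is a quadratic bezier drawn with `<path>`. Its stroke #ff8800 means engrave at S190, F2824. After flipping Y the toolpath is (191.170,39.150) → (153.819,39.592) → (119.583,46.963) → (88.462,61.264) → (60.457,82.494).

Shape 2 is a cubic bezier drawn with `<path>`. Its stroke #008000 means cut at S687, F1132. After flipping Y the toolpath is (177.261,21.148) → (149.338,29.024) → (112.141,54.693) → (75.519,83.529) → (49.319,100.907).

Shape 3 is a open polyline drawn with `<polyline>`. Its stroke #008000 means cut at S687, F1132. After flipping Y the toolpath is (111.445,16.919) → (93.100,25.791) → (206.221,5.675).

Shape 4 is a open polyline drawn with `<path>`. Its stroke #008000 means cut at S687, F1132. After flipping Y the toolpath is (167.077,22.799) → (72.997,6.318) → (114.690,47.569).

Shape 5 is a closed polygon drawn with `<polygon>`. Its stroke #008000 means cut at S687, F1132. After flipping Y the toolpath is (168.447,84.648) → (74.186,124.820) → (65.175,26.096) → (86.785,15.497) → (168.447,84.648), returning to the start.

Shape 6 is a regular polygon drawn with `<path>`. Its stroke #008000 means cut at S687, F1132. After flipping Y the toolpath is (140.101,48.831) → (154.747,48.822) → (165.098,38.460) → (165.089,23.814) → (154.727,13.463) → (140.081,13.472) → (129.730,23.834) → (129.739,38.480) → (140.101,48.831), returning to the start.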